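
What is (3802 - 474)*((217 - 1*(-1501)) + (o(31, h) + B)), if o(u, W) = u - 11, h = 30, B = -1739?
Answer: -3328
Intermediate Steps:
o(u, W) = -11 + u
(3802 - 474)*((217 - 1*(-1501)) + (o(31, h) + B)) = (3802 - 474)*((217 - 1*(-1501)) + ((-11 + 31) - 1739)) = 3328*((217 + 1501) + (20 - 1739)) = 3328*(1718 - 1719) = 3328*(-1) = -3328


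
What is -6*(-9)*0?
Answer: 0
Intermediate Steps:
-6*(-9)*0 = 54*0 = 0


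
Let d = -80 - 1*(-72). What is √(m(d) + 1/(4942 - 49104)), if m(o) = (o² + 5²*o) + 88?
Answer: I*√93613591874/44162 ≈ 6.9282*I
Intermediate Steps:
d = -8 (d = -80 + 72 = -8)
m(o) = 88 + o² + 25*o (m(o) = (o² + 25*o) + 88 = 88 + o² + 25*o)
√(m(d) + 1/(4942 - 49104)) = √((88 + (-8)² + 25*(-8)) + 1/(4942 - 49104)) = √((88 + 64 - 200) + 1/(-44162)) = √(-48 - 1/44162) = √(-2119777/44162) = I*√93613591874/44162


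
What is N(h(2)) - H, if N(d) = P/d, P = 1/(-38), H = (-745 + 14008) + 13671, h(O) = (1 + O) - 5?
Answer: -2046983/76 ≈ -26934.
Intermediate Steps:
h(O) = -4 + O
H = 26934 (H = 13263 + 13671 = 26934)
P = -1/38 ≈ -0.026316
N(d) = -1/(38*d)
N(h(2)) - H = -1/(38*(-4 + 2)) - 1*26934 = -1/38/(-2) - 26934 = -1/38*(-½) - 26934 = 1/76 - 26934 = -2046983/76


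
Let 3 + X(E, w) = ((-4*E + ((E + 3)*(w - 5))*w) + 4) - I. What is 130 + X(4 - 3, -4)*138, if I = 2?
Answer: 19312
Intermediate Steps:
X(E, w) = -1 - 4*E + w*(-5 + w)*(3 + E) (X(E, w) = -3 + (((-4*E + ((E + 3)*(w - 5))*w) + 4) - 1*2) = -3 + (((-4*E + ((3 + E)*(-5 + w))*w) + 4) - 2) = -3 + (((-4*E + ((-5 + w)*(3 + E))*w) + 4) - 2) = -3 + (((-4*E + w*(-5 + w)*(3 + E)) + 4) - 2) = -3 + ((4 - 4*E + w*(-5 + w)*(3 + E)) - 2) = -3 + (2 - 4*E + w*(-5 + w)*(3 + E)) = -1 - 4*E + w*(-5 + w)*(3 + E))
130 + X(4 - 3, -4)*138 = 130 + (-1 - 15*(-4) - 4*(4 - 3) + 3*(-4)**2 + (4 - 3)*(-4)**2 - 5*(4 - 3)*(-4))*138 = 130 + (-1 + 60 - 4*1 + 3*16 + 1*16 - 5*1*(-4))*138 = 130 + (-1 + 60 - 4 + 48 + 16 + 20)*138 = 130 + 139*138 = 130 + 19182 = 19312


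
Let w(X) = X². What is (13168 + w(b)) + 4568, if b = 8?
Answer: 17800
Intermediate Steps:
(13168 + w(b)) + 4568 = (13168 + 8²) + 4568 = (13168 + 64) + 4568 = 13232 + 4568 = 17800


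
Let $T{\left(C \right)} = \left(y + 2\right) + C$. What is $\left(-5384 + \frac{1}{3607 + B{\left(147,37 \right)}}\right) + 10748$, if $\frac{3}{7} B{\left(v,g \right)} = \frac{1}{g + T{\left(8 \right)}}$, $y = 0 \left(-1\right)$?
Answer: $\frac{2728098357}{508594} \approx 5364.0$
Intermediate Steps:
$y = 0$
$T{\left(C \right)} = 2 + C$ ($T{\left(C \right)} = \left(0 + 2\right) + C = 2 + C$)
$B{\left(v,g \right)} = \frac{7}{3 \left(10 + g\right)}$ ($B{\left(v,g \right)} = \frac{7}{3 \left(g + \left(2 + 8\right)\right)} = \frac{7}{3 \left(g + 10\right)} = \frac{7}{3 \left(10 + g\right)}$)
$\left(-5384 + \frac{1}{3607 + B{\left(147,37 \right)}}\right) + 10748 = \left(-5384 + \frac{1}{3607 + \frac{7}{3 \left(10 + 37\right)}}\right) + 10748 = \left(-5384 + \frac{1}{3607 + \frac{7}{3 \cdot 47}}\right) + 10748 = \left(-5384 + \frac{1}{3607 + \frac{7}{3} \cdot \frac{1}{47}}\right) + 10748 = \left(-5384 + \frac{1}{3607 + \frac{7}{141}}\right) + 10748 = \left(-5384 + \frac{1}{\frac{508594}{141}}\right) + 10748 = \left(-5384 + \frac{141}{508594}\right) + 10748 = - \frac{2738269955}{508594} + 10748 = \frac{2728098357}{508594}$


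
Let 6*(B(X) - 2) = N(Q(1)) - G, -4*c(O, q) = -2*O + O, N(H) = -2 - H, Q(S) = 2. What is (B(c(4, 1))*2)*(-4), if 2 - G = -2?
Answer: -16/3 ≈ -5.3333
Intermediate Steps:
G = 4 (G = 2 - 1*(-2) = 2 + 2 = 4)
c(O, q) = O/4 (c(O, q) = -(-2*O + O)/4 = -(-1)*O/4 = O/4)
B(X) = ⅔ (B(X) = 2 + ((-2 - 1*2) - 1*4)/6 = 2 + ((-2 - 2) - 4)/6 = 2 + (-4 - 4)/6 = 2 + (⅙)*(-8) = 2 - 4/3 = ⅔)
(B(c(4, 1))*2)*(-4) = ((⅔)*2)*(-4) = (4/3)*(-4) = -16/3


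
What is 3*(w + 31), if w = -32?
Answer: -3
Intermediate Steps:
3*(w + 31) = 3*(-32 + 31) = 3*(-1) = -3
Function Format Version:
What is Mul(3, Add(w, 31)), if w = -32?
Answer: -3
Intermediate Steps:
Mul(3, Add(w, 31)) = Mul(3, Add(-32, 31)) = Mul(3, -1) = -3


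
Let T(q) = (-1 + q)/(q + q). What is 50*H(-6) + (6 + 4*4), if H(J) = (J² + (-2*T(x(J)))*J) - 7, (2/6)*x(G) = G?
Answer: 5366/3 ≈ 1788.7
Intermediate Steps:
x(G) = 3*G
T(q) = (-1 + q)/(2*q) (T(q) = (-1 + q)/((2*q)) = (-1 + q)*(1/(2*q)) = (-1 + q)/(2*q))
H(J) = -20/3 + J² - J (H(J) = (J² + (-(-1 + 3*J)/(3*J))*J) - 7 = (J² + (⅓ - J)) - 7 = (⅓ + J² - J) - 7 = -20/3 + J² - J)
50*H(-6) + (6 + 4*4) = 50*(-20/3 + (-6)² - 1*(-6)) + (6 + 4*4) = 50*(-20/3 + 36 + 6) + (6 + 16) = 50*(106/3) + 22 = 5300/3 + 22 = 5366/3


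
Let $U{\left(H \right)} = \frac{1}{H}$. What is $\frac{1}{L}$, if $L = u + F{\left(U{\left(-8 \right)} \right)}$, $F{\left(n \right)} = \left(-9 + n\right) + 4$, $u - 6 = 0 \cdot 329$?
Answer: $\frac{8}{7} \approx 1.1429$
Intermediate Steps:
$u = 6$ ($u = 6 + 0 \cdot 329 = 6 + 0 = 6$)
$F{\left(n \right)} = -5 + n$
$L = \frac{7}{8}$ ($L = 6 - \left(5 - \frac{1}{-8}\right) = 6 - \frac{41}{8} = \frac{7}{8} \approx 0.875$)
$\frac{1}{L} = \frac{1}{\frac{7}{8}} = \frac{8}{7}$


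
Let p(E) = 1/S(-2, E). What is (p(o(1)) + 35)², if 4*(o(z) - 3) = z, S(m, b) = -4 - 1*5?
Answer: 98596/81 ≈ 1217.2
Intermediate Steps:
S(m, b) = -9 (S(m, b) = -4 - 5 = -9)
o(z) = 3 + z/4
p(E) = -⅑ (p(E) = 1/(-9) = -⅑)
(p(o(1)) + 35)² = (-⅑ + 35)² = (314/9)² = 98596/81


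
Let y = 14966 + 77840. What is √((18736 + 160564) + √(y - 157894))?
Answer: 2*√(44825 + 6*I*√113) ≈ 423.44 + 0.30125*I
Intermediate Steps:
y = 92806
√((18736 + 160564) + √(y - 157894)) = √((18736 + 160564) + √(92806 - 157894)) = √(179300 + √(-65088)) = √(179300 + 24*I*√113)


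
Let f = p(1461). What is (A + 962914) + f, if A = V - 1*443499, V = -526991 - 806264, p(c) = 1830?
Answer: -812010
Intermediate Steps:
f = 1830
V = -1333255
A = -1776754 (A = -1333255 - 1*443499 = -1333255 - 443499 = -1776754)
(A + 962914) + f = (-1776754 + 962914) + 1830 = -813840 + 1830 = -812010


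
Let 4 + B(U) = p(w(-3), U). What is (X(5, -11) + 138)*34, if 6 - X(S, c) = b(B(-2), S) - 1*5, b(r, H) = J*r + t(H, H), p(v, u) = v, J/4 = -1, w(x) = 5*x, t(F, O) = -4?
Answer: 2618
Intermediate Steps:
J = -4 (J = 4*(-1) = -4)
B(U) = -19 (B(U) = -4 + 5*(-3) = -4 - 15 = -19)
b(r, H) = -4 - 4*r (b(r, H) = -4*r - 4 = -4 - 4*r)
X(S, c) = -61 (X(S, c) = 6 - ((-4 - 4*(-19)) - 1*5) = 6 - ((-4 + 76) - 5) = 6 - (72 - 5) = 6 - 1*67 = 6 - 67 = -61)
(X(5, -11) + 138)*34 = (-61 + 138)*34 = 77*34 = 2618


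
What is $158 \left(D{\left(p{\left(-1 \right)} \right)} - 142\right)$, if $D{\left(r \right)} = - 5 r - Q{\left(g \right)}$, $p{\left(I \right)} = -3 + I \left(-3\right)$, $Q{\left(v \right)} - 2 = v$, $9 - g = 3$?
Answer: $-23700$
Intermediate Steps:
$g = 6$ ($g = 9 - 3 = 6$)
$Q{\left(v \right)} = 2 + v$
$p{\left(I \right)} = -3 - 3 I$
$D{\left(r \right)} = -8 - 5 r$ ($D{\left(r \right)} = - 5 r - \left(2 + 6\right) = - 5 r - 8 = -8 - 5 r$)
$158 \left(D{\left(p{\left(-1 \right)} \right)} - 142\right) = 158 \left(\left(-8 - 5 \left(-3 - -3\right)\right) - 142\right) = 158 \left(\left(-8 - 5 \left(-3 + 3\right)\right) - 142\right) = 158 \left(\left(-8 - 0\right) - 142\right) = 158 \left(\left(-8 + 0\right) - 142\right) = 158 \left(-8 - 142\right) = 158 \left(-150\right) = -23700$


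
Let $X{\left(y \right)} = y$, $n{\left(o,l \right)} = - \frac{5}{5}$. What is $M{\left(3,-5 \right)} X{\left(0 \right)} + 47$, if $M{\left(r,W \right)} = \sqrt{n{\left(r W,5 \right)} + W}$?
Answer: $47$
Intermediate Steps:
$n{\left(o,l \right)} = -1$ ($n{\left(o,l \right)} = \left(-5\right) \frac{1}{5} = -1$)
$M{\left(r,W \right)} = \sqrt{-1 + W}$
$M{\left(3,-5 \right)} X{\left(0 \right)} + 47 = \sqrt{-1 - 5} \cdot 0 + 47 = \sqrt{-6} \cdot 0 + 47 = i \sqrt{6} \cdot 0 + 47 = 0 + 47 = 47$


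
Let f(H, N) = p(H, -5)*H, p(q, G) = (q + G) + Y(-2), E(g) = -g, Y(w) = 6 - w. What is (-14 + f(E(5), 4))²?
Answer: 16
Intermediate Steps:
p(q, G) = 8 + G + q (p(q, G) = (q + G) + (6 - 1*(-2)) = (G + q) + (6 + 2) = (G + q) + 8 = 8 + G + q)
f(H, N) = H*(3 + H) (f(H, N) = (8 - 5 + H)*H = (3 + H)*H = H*(3 + H))
(-14 + f(E(5), 4))² = (-14 + (-1*5)*(3 - 1*5))² = (-14 - 5*(3 - 5))² = (-14 - 5*(-2))² = (-14 + 10)² = (-4)² = 16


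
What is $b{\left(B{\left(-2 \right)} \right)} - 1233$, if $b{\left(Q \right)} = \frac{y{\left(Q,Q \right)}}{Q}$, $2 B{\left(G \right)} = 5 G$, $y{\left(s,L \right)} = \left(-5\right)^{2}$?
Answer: $-1238$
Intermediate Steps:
$y{\left(s,L \right)} = 25$
$B{\left(G \right)} = \frac{5 G}{2}$
$b{\left(Q \right)} = \frac{25}{Q}$
$b{\left(B{\left(-2 \right)} \right)} - 1233 = \frac{25}{\frac{5}{2} \left(-2\right)} - 1233 = \frac{25}{-5} - 1233 = 25 \left(- \frac{1}{5}\right) - 1233 = -5 - 1233 = -1238$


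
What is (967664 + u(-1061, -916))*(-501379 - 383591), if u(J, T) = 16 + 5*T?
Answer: -852314607000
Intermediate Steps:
(967664 + u(-1061, -916))*(-501379 - 383591) = (967664 + (16 + 5*(-916)))*(-501379 - 383591) = (967664 + (16 - 4580))*(-884970) = (967664 - 4564)*(-884970) = 963100*(-884970) = -852314607000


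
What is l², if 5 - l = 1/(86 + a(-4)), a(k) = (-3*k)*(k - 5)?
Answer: 12321/484 ≈ 25.457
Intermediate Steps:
a(k) = -3*k*(-5 + k) (a(k) = (-3*k)*(-5 + k) = -3*k*(-5 + k))
l = 111/22 (l = 5 - 1/(86 + 3*(-4)*(5 - 1*(-4))) = 5 - 1/(86 + 3*(-4)*(5 + 4)) = 5 - 1/(86 + 3*(-4)*9) = 5 - 1/(86 - 108) = 5 - 1/(-22) = 5 - 1*(-1/22) = 5 + 1/22 = 111/22 ≈ 5.0455)
l² = (111/22)² = 12321/484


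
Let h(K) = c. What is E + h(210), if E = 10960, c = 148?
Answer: 11108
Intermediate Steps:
h(K) = 148
E + h(210) = 10960 + 148 = 11108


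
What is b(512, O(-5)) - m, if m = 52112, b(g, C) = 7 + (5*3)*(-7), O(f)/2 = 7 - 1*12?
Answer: -52210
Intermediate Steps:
O(f) = -10 (O(f) = 2*(7 - 1*12) = 2*(7 - 12) = 2*(-5) = -10)
b(g, C) = -98 (b(g, C) = 7 + 15*(-7) = 7 - 105 = -98)
b(512, O(-5)) - m = -98 - 1*52112 = -98 - 52112 = -52210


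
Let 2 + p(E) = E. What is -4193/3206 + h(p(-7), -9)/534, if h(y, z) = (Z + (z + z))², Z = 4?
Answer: -115049/122286 ≈ -0.94082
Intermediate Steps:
p(E) = -2 + E
h(y, z) = (4 + 2*z)² (h(y, z) = (4 + (z + z))² = (4 + 2*z)²)
-4193/3206 + h(p(-7), -9)/534 = -4193/3206 + (4*(2 - 9)²)/534 = -4193*1/3206 + (4*(-7)²)*(1/534) = -599/458 + (4*49)*(1/534) = -599/458 + 196*(1/534) = -599/458 + 98/267 = -115049/122286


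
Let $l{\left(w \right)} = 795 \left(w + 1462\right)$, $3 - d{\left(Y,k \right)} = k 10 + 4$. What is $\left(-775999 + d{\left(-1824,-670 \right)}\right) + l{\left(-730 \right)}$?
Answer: $-187360$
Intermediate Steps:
$d{\left(Y,k \right)} = -1 - 10 k$ ($d{\left(Y,k \right)} = 3 - \left(k 10 + 4\right) = 3 - \left(10 k + 4\right) = 3 - \left(4 + 10 k\right) = -1 - 10 k$)
$l{\left(w \right)} = 1162290 + 795 w$ ($l{\left(w \right)} = 795 \left(1462 + w\right) = 1162290 + 795 w$)
$\left(-775999 + d{\left(-1824,-670 \right)}\right) + l{\left(-730 \right)} = \left(-775999 - -6699\right) + \left(1162290 + 795 \left(-730\right)\right) = \left(-775999 + \left(-1 + 6700\right)\right) + \left(1162290 - 580350\right) = \left(-775999 + 6699\right) + 581940 = -769300 + 581940 = -187360$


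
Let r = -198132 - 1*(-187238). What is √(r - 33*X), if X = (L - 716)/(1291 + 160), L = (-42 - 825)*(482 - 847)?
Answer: I*√38054769031/1451 ≈ 134.44*I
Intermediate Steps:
L = 316455 (L = -867*(-365) = 316455)
r = -10894 (r = -198132 + 187238 = -10894)
X = 315739/1451 (X = (316455 - 716)/(1291 + 160) = 315739/1451 ≈ 217.60)
√(r - 33*X) = √(-10894 - 33*315739/1451) = √(-10894 - 10419387/1451) = √(-26226581/1451) = I*√38054769031/1451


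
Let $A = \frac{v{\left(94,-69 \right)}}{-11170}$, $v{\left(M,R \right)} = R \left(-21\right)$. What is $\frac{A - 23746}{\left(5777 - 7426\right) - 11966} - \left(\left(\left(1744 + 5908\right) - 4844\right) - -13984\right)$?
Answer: $- \frac{2553454559331}{152079550} \approx -16790.0$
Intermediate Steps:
$v{\left(M,R \right)} = - 21 R$
$A = - \frac{1449}{11170}$ ($A = \frac{\left(-21\right) \left(-69\right)}{-11170} = 1449 \left(- \frac{1}{11170}\right) = - \frac{1449}{11170} \approx -0.12972$)
$\frac{A - 23746}{\left(5777 - 7426\right) - 11966} - \left(\left(\left(1744 + 5908\right) - 4844\right) - -13984\right) = \frac{- \frac{1449}{11170} - 23746}{\left(5777 - 7426\right) - 11966} - \left(\left(\left(1744 + 5908\right) - 4844\right) - -13984\right) = - \frac{265244269}{11170 \left(-1649 - 11966\right)} - \left(\left(7652 - 4844\right) + 13984\right) = - \frac{265244269}{11170 \left(-13615\right)} - \left(2808 + 13984\right) = \left(- \frac{265244269}{11170}\right) \left(- \frac{1}{13615}\right) - 16792 = \frac{265244269}{152079550} - 16792 = - \frac{2553454559331}{152079550}$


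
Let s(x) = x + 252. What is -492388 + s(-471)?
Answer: -492607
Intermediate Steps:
s(x) = 252 + x
-492388 + s(-471) = -492388 + (252 - 471) = -492388 - 219 = -492607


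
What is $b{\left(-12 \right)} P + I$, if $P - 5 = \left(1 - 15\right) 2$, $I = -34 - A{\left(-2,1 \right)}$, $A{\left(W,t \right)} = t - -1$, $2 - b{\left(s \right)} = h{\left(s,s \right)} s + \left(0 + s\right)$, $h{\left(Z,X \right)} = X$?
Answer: $2954$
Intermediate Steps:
$b{\left(s \right)} = 2 - s - s^{2}$ ($b{\left(s \right)} = 2 - \left(s s + \left(0 + s\right)\right) = 2 - \left(s^{2} + s\right) = 2 - \left(s + s^{2}\right) = 2 - s - s^{2}$)
$A{\left(W,t \right)} = 1 + t$ ($A{\left(W,t \right)} = t + 1 = 1 + t$)
$I = -36$ ($I = -34 - \left(1 + 1\right) = -34 - 2 = -36$)
$P = -23$ ($P = 5 + \left(1 - 15\right) 2 = 5 - 28 = -23$)
$b{\left(-12 \right)} P + I = \left(2 - -12 - \left(-12\right)^{2}\right) \left(-23\right) - 36 = \left(2 + 12 - 144\right) \left(-23\right) - 36 = \left(-130\right) \left(-23\right) - 36 = 2990 - 36 = 2954$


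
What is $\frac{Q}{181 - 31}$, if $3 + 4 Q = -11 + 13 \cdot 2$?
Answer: $\frac{1}{50} \approx 0.02$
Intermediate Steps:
$Q = 3$ ($Q = - \frac{3}{4} + \frac{-11 + 13 \cdot 2}{4} = - \frac{3}{4} + \frac{-11 + 26}{4} = - \frac{3}{4} + \frac{1}{4} \cdot 15 = - \frac{3}{4} + \frac{15}{4} = 3$)
$\frac{Q}{181 - 31} = \frac{3}{181 - 31} = \frac{3}{150} = 3 \cdot \frac{1}{150} = \frac{1}{50}$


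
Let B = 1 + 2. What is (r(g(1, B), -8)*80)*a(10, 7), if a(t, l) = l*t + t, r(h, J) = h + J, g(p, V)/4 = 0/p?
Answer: -51200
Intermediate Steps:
B = 3
g(p, V) = 0 (g(p, V) = 4*(0/p) = 4*0 = 0)
r(h, J) = J + h
a(t, l) = t + l*t
(r(g(1, B), -8)*80)*a(10, 7) = ((-8 + 0)*80)*(10*(1 + 7)) = (-8*80)*(10*8) = -640*80 = -51200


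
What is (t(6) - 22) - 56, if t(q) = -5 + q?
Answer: -77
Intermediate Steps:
(t(6) - 22) - 56 = ((-5 + 6) - 22) - 56 = (1 - 22) - 56 = -21 - 56 = -77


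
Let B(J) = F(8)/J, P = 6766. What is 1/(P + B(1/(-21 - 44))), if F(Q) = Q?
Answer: 1/6246 ≈ 0.00016010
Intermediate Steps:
B(J) = 8/J
1/(P + B(1/(-21 - 44))) = 1/(6766 + 8/(1/(-21 - 44))) = 1/(6766 + 8/(1/(-65))) = 1/(6766 + 8/(-1/65)) = 1/(6766 + 8*(-65)) = 1/(6766 - 520) = 1/6246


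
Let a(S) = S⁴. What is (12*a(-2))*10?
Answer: 1920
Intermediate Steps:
(12*a(-2))*10 = (12*(-2)⁴)*10 = (12*16)*10 = 192*10 = 1920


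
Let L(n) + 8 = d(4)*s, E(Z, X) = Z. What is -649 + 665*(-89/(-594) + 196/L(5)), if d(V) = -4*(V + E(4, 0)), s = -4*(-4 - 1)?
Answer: -668699/891 ≈ -750.50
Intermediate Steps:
s = 20 (s = -4*(-5) = 20)
d(V) = -16 - 4*V (d(V) = -4*(V + 4) = -4*(4 + V) = -16 - 4*V)
L(n) = -648 (L(n) = -8 + (-16 - 4*4)*20 = -8 + (-16 - 16)*20 = -8 - 32*20 = -8 - 640 = -648)
-649 + 665*(-89/(-594) + 196/L(5)) = -649 + 665*(-89/(-594) + 196/(-648)) = -649 + 665*(-89*(-1/594) + 196*(-1/648)) = -649 + 665*(89/594 - 49/162) = -649 + 665*(-136/891) = -649 - 90440/891 = -668699/891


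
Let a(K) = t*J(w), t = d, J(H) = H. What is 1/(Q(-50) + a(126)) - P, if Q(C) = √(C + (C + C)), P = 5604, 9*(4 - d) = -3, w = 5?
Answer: 9*(-9340*√6 + 40473*I)/(5*(-13*I + 3*√6)) ≈ -5604.0 - 0.019772*I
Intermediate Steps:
d = 13/3 (d = 4 - ⅑*(-3) = 4 + ⅓ = 13/3 ≈ 4.3333)
t = 13/3 ≈ 4.3333
Q(C) = √3*√C (Q(C) = √(C + 2*C) = √(3*C) = √3*√C)
a(K) = 65/3 (a(K) = (13/3)*5 = 65/3)
1/(Q(-50) + a(126)) - P = 1/(√3*√(-50) + 65/3) - 1*5604 = 1/(√3*(5*I*√2) + 65/3) - 5604 = 1/(5*I*√6 + 65/3) - 5604 = 1/(65/3 + 5*I*√6) - 5604 = -5604 + 1/(65/3 + 5*I*√6)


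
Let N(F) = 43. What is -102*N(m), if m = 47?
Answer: -4386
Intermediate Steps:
-102*N(m) = -102*43 = -4386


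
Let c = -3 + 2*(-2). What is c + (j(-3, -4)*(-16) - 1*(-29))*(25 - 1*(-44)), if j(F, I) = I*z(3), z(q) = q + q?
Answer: 28490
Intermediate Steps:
z(q) = 2*q
j(F, I) = 6*I (j(F, I) = I*(2*3) = I*6 = 6*I)
c = -7 (c = -3 - 4 = -7)
c + (j(-3, -4)*(-16) - 1*(-29))*(25 - 1*(-44)) = -7 + ((6*(-4))*(-16) - 1*(-29))*(25 - 1*(-44)) = -7 + (-24*(-16) + 29)*(25 + 44) = -7 + (384 + 29)*69 = -7 + 413*69 = -7 + 28497 = 28490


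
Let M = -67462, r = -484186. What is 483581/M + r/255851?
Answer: -156388838363/17260220162 ≈ -9.0607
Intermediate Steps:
483581/M + r/255851 = 483581/(-67462) - 484186/255851 = 483581*(-1/67462) - 484186*1/255851 = -483581/67462 - 484186/255851 = -156388838363/17260220162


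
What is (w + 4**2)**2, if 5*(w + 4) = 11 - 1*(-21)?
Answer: 8464/25 ≈ 338.56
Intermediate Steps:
w = 12/5 (w = -4 + (11 - 1*(-21))/5 = -4 + (11 + 21)/5 = -4 + (1/5)*32 = -4 + 32/5 = 12/5 ≈ 2.4000)
(w + 4**2)**2 = (12/5 + 4**2)**2 = (12/5 + 16)**2 = (92/5)**2 = 8464/25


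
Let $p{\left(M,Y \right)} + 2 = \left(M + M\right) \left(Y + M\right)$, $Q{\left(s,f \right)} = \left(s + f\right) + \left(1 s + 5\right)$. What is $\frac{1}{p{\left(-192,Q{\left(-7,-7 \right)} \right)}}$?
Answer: $\frac{1}{79870} \approx 1.252 \cdot 10^{-5}$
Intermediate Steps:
$Q{\left(s,f \right)} = 5 + f + 2 s$ ($Q{\left(s,f \right)} = \left(f + s\right) + \left(s + 5\right) = \left(f + s\right) + \left(5 + s\right) = 5 + f + 2 s$)
$p{\left(M,Y \right)} = -2 + 2 M \left(M + Y\right)$ ($p{\left(M,Y \right)} = -2 + \left(M + M\right) \left(Y + M\right) = -2 + 2 M \left(M + Y\right)$)
$\frac{1}{p{\left(-192,Q{\left(-7,-7 \right)} \right)}} = \frac{1}{-2 + 2 \left(-192\right)^{2} + 2 \left(-192\right) \left(5 - 7 + 2 \left(-7\right)\right)} = \frac{1}{-2 + 2 \cdot 36864 + 2 \left(-192\right) \left(5 - 7 - 14\right)} = \frac{1}{-2 + 73728 + 2 \left(-192\right) \left(-16\right)} = \frac{1}{-2 + 73728 + 6144} = \frac{1}{79870}$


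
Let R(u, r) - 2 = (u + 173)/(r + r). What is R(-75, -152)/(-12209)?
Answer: -255/1855768 ≈ -0.00013741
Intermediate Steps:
R(u, r) = 2 + (173 + u)/(2*r) (R(u, r) = 2 + (u + 173)/(r + r) = 2 + (173 + u)/((2*r)) = 2 + (173 + u)*(1/(2*r)) = 2 + (173 + u)/(2*r))
R(-75, -152)/(-12209) = ((1/2)*(173 - 75 + 4*(-152))/(-152))/(-12209) = ((1/2)*(-1/152)*(173 - 75 - 608))*(-1/12209) = ((1/2)*(-1/152)*(-510))*(-1/12209) = (255/152)*(-1/12209) = -255/1855768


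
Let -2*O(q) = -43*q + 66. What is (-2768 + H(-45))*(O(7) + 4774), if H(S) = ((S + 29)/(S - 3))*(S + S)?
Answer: -13686417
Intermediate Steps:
O(q) = -33 + 43*q/2 (O(q) = -(-43*q + 66)/2 = -(66 - 43*q)/2 = -33 + 43*q/2)
H(S) = 2*S*(29 + S)/(-3 + S) (H(S) = ((29 + S)/(-3 + S))*(2*S) = 2*S*(29 + S)/(-3 + S))
(-2768 + H(-45))*(O(7) + 4774) = (-2768 + 2*(-45)*(29 - 45)/(-3 - 45))*((-33 + (43/2)*7) + 4774) = (-2768 + 2*(-45)*(-16)/(-48))*((-33 + 301/2) + 4774) = (-2768 + 2*(-45)*(-1/48)*(-16))*(235/2 + 4774) = (-2768 - 30)*(9783/2) = -2798*9783/2 = -13686417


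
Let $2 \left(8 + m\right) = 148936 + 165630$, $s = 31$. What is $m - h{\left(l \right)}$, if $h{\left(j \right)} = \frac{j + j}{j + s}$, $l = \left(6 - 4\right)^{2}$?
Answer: $\frac{5504617}{35} \approx 1.5727 \cdot 10^{5}$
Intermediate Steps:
$l = 4$ ($l = 2^{2} = 4$)
$h{\left(j \right)} = \frac{2 j}{31 + j}$ ($h{\left(j \right)} = \frac{j + j}{j + 31} = \frac{2 j}{31 + j}$)
$m = 157275$ ($m = -8 + \frac{148936 + 165630}{2} = -8 + \frac{1}{2} \cdot 314566 = -8 + 157283 = 157275$)
$m - h{\left(l \right)} = 157275 - 2 \cdot 4 \frac{1}{31 + 4} = 157275 - 2 \cdot 4 \cdot \frac{1}{35} = 157275 - \frac{8}{35} = \frac{5504617}{35}$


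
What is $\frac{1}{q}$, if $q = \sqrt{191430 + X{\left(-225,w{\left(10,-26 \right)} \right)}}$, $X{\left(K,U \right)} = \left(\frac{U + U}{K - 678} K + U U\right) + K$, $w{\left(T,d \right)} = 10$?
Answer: $\frac{\sqrt{17332875805}}{57584305} \approx 0.0022863$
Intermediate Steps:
$X{\left(K,U \right)} = K + U^{2} + \frac{2 K U}{-678 + K}$ ($X{\left(K,U \right)} = \left(\frac{2 U}{-678 + K} K + U^{2}\right) + K = \left(\frac{2 K U}{-678 + K} + U^{2}\right) + K = \left(U^{2} + \frac{2 K U}{-678 + K}\right) + K = K + U^{2} + \frac{2 K U}{-678 + K}$)
$q = \frac{\sqrt{17332875805}}{301}$ ($q = \sqrt{191430 + \frac{\left(-225\right)^{2} - -152550 - 678 \cdot 10^{2} - 225 \cdot 10^{2} + 2 \left(-225\right) 10}{-678 - 225}} = \sqrt{191430 + \frac{50625 + 152550 - 67800 - 22500 - 4500}{-903}} = \sqrt{191430 - \frac{50625 + 152550 - 67800 - 22500 - 4500}{903}} = \sqrt{191430 - \frac{36125}{301}} = \sqrt{\frac{57584305}{301}} = \frac{\sqrt{17332875805}}{301} \approx 437.39$)
$\frac{1}{q} = \frac{1}{\frac{1}{301} \sqrt{17332875805}} = \frac{\sqrt{17332875805}}{57584305}$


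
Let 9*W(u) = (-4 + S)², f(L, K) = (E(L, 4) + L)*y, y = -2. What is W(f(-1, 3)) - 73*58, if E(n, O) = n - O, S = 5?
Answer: -38105/9 ≈ -4233.9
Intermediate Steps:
f(L, K) = 8 - 4*L (f(L, K) = ((L - 1*4) + L)*(-2) = ((L - 4) + L)*(-2) = ((-4 + L) + L)*(-2) = (-4 + 2*L)*(-2) = 8 - 4*L)
W(u) = ⅑ (W(u) = (-4 + 5)²/9 = (⅑)*1² = (⅑)*1 = ⅑)
W(f(-1, 3)) - 73*58 = ⅑ - 73*58 = ⅑ - 4234 = -38105/9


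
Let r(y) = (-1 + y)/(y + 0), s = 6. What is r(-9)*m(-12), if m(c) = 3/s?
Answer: 5/9 ≈ 0.55556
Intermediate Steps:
m(c) = 1/2 (m(c) = 3/6 = 3*(1/6) = 1/2)
r(y) = (-1 + y)/y
r(-9)*m(-12) = ((-1 - 9)/(-9))*(1/2) = -1/9*(-10)*(1/2) = (10/9)*(1/2) = 5/9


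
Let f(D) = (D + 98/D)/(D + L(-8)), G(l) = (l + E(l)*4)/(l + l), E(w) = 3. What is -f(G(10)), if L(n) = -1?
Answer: -9921/11 ≈ -901.91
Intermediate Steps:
G(l) = (12 + l)/(2*l) (G(l) = (l + 3*4)/(l + l) = (l + 12)/((2*l)) = (12 + l)*(1/(2*l)) = (12 + l)/(2*l))
f(D) = (D + 98/D)/(-1 + D) (f(D) = (D + 98/D)/(D - 1) = (D + 98/D)/(-1 + D))
-f(G(10)) = -(98 + ((1/2)*(12 + 10)/10)**2)/(((1/2)*(12 + 10)/10)*(-1 + (1/2)*(12 + 10)/10)) = -(98 + ((1/2)*(1/10)*22)**2)/(((1/2)*(1/10)*22)*(-1 + (1/2)*(1/10)*22)) = -(98 + (11/10)**2)/(11/10*(-1 + 11/10)) = -10*(98 + 121/100)/(11*1/10) = -10*10*9921/(11*100) = -1*9921/11 = -9921/11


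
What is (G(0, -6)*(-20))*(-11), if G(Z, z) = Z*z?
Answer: 0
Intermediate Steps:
(G(0, -6)*(-20))*(-11) = ((0*(-6))*(-20))*(-11) = (0*(-20))*(-11) = 0*(-11) = 0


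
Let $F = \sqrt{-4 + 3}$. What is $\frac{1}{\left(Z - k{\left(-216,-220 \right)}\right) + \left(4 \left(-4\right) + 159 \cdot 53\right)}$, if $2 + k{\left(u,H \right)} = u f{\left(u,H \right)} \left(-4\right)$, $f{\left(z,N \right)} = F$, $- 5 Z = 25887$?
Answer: $\frac{40445}{140195042} + \frac{5400 i}{70097521} \approx 0.00028849 + 7.7036 \cdot 10^{-5} i$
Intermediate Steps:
$Z = - \frac{25887}{5}$ ($Z = \left(- \frac{1}{5}\right) 25887 = - \frac{25887}{5} \approx -5177.4$)
$F = i$ ($F = \sqrt{-1} = i \approx 1.0 i$)
$f{\left(z,N \right)} = i$
$k{\left(u,H \right)} = -2 - 4 i u$ ($k{\left(u,H \right)} = -2 + u i \left(-4\right) = -2 + i u \left(-4\right) = -2 - 4 i u$)
$\frac{1}{\left(Z - k{\left(-216,-220 \right)}\right) + \left(4 \left(-4\right) + 159 \cdot 53\right)} = \frac{1}{\left(- \frac{25887}{5} - \left(-2 - 4 i \left(-216\right)\right)\right) + \left(4 \left(-4\right) + 159 \cdot 53\right)} = \frac{1}{\left(- \frac{25887}{5} - \left(-2 + 864 i\right)\right) + \left(-16 + 8427\right)} = \frac{1}{\left(- \frac{25887}{5} + \left(2 - 864 i\right)\right) + 8411} = \frac{1}{\left(- \frac{25877}{5} - 864 i\right) + 8411} = \frac{1}{\frac{16178}{5} - 864 i} = \frac{25 \left(\frac{16178}{5} + 864 i\right)}{280390084}$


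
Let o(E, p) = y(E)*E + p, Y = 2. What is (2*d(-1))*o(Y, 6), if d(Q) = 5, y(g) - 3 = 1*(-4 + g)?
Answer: 80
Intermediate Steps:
y(g) = -1 + g (y(g) = 3 + 1*(-4 + g) = 3 + (-4 + g) = -1 + g)
o(E, p) = p + E*(-1 + E) (o(E, p) = (-1 + E)*E + p = E*(-1 + E) + p = p + E*(-1 + E))
(2*d(-1))*o(Y, 6) = (2*5)*(6 + 2*(-1 + 2)) = 10*(6 + 2*1) = 10*(6 + 2) = 10*8 = 80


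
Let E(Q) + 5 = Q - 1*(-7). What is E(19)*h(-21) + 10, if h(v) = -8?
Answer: -158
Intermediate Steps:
E(Q) = 2 + Q (E(Q) = -5 + (Q - 1*(-7)) = -5 + (Q + 7) = -5 + (7 + Q) = 2 + Q)
E(19)*h(-21) + 10 = (2 + 19)*(-8) + 10 = 21*(-8) + 10 = -168 + 10 = -158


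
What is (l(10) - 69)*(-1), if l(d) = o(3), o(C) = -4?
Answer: 73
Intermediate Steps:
l(d) = -4
(l(10) - 69)*(-1) = (-4 - 69)*(-1) = -73*(-1) = 73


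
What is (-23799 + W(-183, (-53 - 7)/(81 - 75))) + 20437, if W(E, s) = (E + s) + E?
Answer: -3738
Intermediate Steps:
W(E, s) = s + 2*E
(-23799 + W(-183, (-53 - 7)/(81 - 75))) + 20437 = (-23799 + ((-53 - 7)/(81 - 75) + 2*(-183))) + 20437 = (-23799 + (-60/6 - 366)) + 20437 = (-23799 + (-60*⅙ - 366)) + 20437 = (-23799 + (-10 - 366)) + 20437 = (-23799 - 376) + 20437 = -24175 + 20437 = -3738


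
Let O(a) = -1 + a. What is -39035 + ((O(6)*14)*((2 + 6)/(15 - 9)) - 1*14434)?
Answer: -160127/3 ≈ -53376.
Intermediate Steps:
-39035 + ((O(6)*14)*((2 + 6)/(15 - 9)) - 1*14434) = -39035 + (((-1 + 6)*14)*((2 + 6)/(15 - 9)) - 1*14434) = -39035 + ((5*14)*(8/6) - 14434) = -39035 + (70*(8*(⅙)) - 14434) = -39035 + (70*(4/3) - 14434) = -39035 + (280/3 - 14434) = -39035 - 43022/3 = -160127/3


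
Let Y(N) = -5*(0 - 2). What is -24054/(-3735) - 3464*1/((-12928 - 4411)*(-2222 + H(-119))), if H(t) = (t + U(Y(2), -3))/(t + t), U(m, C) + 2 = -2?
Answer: 10500403374698/1630479515745 ≈ 6.4401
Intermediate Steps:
Y(N) = 10 (Y(N) = -5*(-2) = 10)
U(m, C) = -4 (U(m, C) = -2 - 2 = -4)
H(t) = (-4 + t)/(2*t) (H(t) = (t - 4)/(t + t) = (-4 + t)/((2*t)) = (-4 + t)*(1/(2*t)) = (-4 + t)/(2*t))
-24054/(-3735) - 3464*1/((-12928 - 4411)*(-2222 + H(-119))) = -24054/(-3735) - 3464*1/((-12928 - 4411)*(-2222 + (1/2)*(-4 - 119)/(-119))) = -24054*(-1/3735) - 3464*(-1/(17339*(-2222 + (1/2)*(-1/119)*(-123)))) = 8018/1245 - 3464*(-1/(17339*(-2222 + 123/238))) = 8018/1245 - 3464/((-17339*(-528713/238))) = 8018/1245 - 3464/1309622101/34 = 8018/1245 - 3464*34/1309622101 = 8018/1245 - 117776/1309622101 = 10500403374698/1630479515745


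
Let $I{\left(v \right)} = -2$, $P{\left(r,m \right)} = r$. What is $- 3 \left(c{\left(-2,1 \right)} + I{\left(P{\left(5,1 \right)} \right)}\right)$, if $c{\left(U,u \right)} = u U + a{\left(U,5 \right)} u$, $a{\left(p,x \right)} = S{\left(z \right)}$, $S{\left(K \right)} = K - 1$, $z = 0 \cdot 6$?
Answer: $15$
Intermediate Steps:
$z = 0$
$S{\left(K \right)} = -1 + K$
$a{\left(p,x \right)} = -1$ ($a{\left(p,x \right)} = -1 + 0 = -1$)
$c{\left(U,u \right)} = - u + U u$ ($c{\left(U,u \right)} = u U - u = U u - u = - u + U u$)
$- 3 \left(c{\left(-2,1 \right)} + I{\left(P{\left(5,1 \right)} \right)}\right) = - 3 \left(1 \left(-1 - 2\right) - 2\right) = - 3 \left(1 \left(-3\right) - 2\right) = - 3 \left(-3 - 2\right) = \left(-3\right) \left(-5\right) = 15$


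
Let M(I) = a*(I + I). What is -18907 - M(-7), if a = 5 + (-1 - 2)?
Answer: -18879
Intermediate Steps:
a = 2 (a = 5 - 3 = 2)
M(I) = 4*I (M(I) = 2*(I + I) = 2*(2*I) = 4*I)
-18907 - M(-7) = -18907 - 4*(-7) = -18907 - 1*(-28) = -18907 + 28 = -18879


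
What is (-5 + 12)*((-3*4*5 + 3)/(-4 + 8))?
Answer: -399/4 ≈ -99.750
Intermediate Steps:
(-5 + 12)*((-3*4*5 + 3)/(-4 + 8)) = 7*((-12*5 + 3)/4) = 7*((-60 + 3)*(¼)) = 7*(-57*¼) = 7*(-57/4) = -399/4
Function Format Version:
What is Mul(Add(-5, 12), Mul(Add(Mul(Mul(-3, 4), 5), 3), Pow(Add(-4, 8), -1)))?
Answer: Rational(-399, 4) ≈ -99.750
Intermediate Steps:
Mul(Add(-5, 12), Mul(Add(Mul(Mul(-3, 4), 5), 3), Pow(Add(-4, 8), -1))) = Mul(7, Mul(Add(Mul(-12, 5), 3), Pow(4, -1))) = Mul(7, Mul(Add(-60, 3), Rational(1, 4))) = Mul(7, Mul(-57, Rational(1, 4))) = Mul(7, Rational(-57, 4)) = Rational(-399, 4)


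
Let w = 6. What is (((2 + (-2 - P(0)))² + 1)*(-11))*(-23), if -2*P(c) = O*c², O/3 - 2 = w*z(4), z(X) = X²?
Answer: 253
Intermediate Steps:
O = 294 (O = 6 + 3*(6*4²) = 6 + 3*(6*16) = 6 + 3*96 = 6 + 288 = 294)
P(c) = -147*c²
(((2 + (-2 - P(0)))² + 1)*(-11))*(-23) = (((2 + (-2 - (-147)*0²))² + 1)*(-11))*(-23) = (((2 + (-2 - (-147)*0))² + 1)*(-11))*(-23) = (((2 + (-2 - 1*0))² + 1)*(-11))*(-23) = (((2 + (-2 + 0))² + 1)*(-11))*(-23) = (((2 - 2)² + 1)*(-11))*(-23) = ((0² + 1)*(-11))*(-23) = ((0 + 1)*(-11))*(-23) = (1*(-11))*(-23) = -11*(-23) = 253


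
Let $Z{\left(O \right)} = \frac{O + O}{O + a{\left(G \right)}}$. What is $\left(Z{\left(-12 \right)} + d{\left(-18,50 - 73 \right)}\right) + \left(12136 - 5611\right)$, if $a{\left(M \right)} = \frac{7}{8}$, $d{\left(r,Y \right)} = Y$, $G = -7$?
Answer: $\frac{578870}{89} \approx 6504.2$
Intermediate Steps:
$a{\left(M \right)} = \frac{7}{8}$ ($a{\left(M \right)} = 7 \cdot \frac{1}{8} = \frac{7}{8}$)
$Z{\left(O \right)} = \frac{2 O}{\frac{7}{8} + O}$ ($Z{\left(O \right)} = \frac{O + O}{O + \frac{7}{8}} = \frac{2 O}{\frac{7}{8} + O}$)
$\left(Z{\left(-12 \right)} + d{\left(-18,50 - 73 \right)}\right) + \left(12136 - 5611\right) = \left(16 \left(-12\right) \frac{1}{7 + 8 \left(-12\right)} + \left(50 - 73\right)\right) + \left(12136 - 5611\right) = \left(16 \left(-12\right) \frac{1}{7 - 96} - 23\right) + \left(12136 - 5611\right) = \left(16 \left(-12\right) \frac{1}{-89} - 23\right) + 6525 = \left(16 \left(-12\right) \left(- \frac{1}{89}\right) - 23\right) + 6525 = \left(\frac{192}{89} - 23\right) + 6525 = - \frac{1855}{89} + 6525 = \frac{578870}{89}$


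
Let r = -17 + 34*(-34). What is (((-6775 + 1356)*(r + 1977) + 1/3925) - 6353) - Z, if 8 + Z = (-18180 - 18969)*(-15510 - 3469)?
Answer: -2784450311099/3925 ≈ -7.0941e+8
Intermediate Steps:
r = -1173 (r = -17 - 1156 = -1173)
Z = 705050863 (Z = -8 + (-18180 - 18969)*(-15510 - 3469) = -8 - 37149*(-18979) = -8 + 705050871 = 705050863)
(((-6775 + 1356)*(r + 1977) + 1/3925) - 6353) - Z = (((-6775 + 1356)*(-1173 + 1977) + 1/3925) - 6353) - 1*705050863 = ((-5419*804 + 1/3925) - 6353) - 705050863 = ((-4356876 + 1/3925) - 6353) - 705050863 = (-17100738299/3925 - 6353) - 705050863 = -17125673824/3925 - 705050863 = -2784450311099/3925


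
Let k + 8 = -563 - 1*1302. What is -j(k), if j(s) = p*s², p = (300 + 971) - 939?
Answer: -1164698828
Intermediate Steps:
p = 332 (p = 1271 - 939 = 332)
k = -1873 (k = -8 + (-563 - 1*1302) = -8 + (-563 - 1302) = -8 - 1865 = -1873)
j(s) = 332*s²
-j(k) = -332*(-1873)² = -332*3508129 = -1*1164698828 = -1164698828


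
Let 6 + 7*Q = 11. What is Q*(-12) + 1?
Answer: -53/7 ≈ -7.5714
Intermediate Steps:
Q = 5/7 (Q = -6/7 + (⅐)*11 = -6/7 + 11/7 = 5/7 ≈ 0.71429)
Q*(-12) + 1 = (5/7)*(-12) + 1 = -60/7 + 1 = -53/7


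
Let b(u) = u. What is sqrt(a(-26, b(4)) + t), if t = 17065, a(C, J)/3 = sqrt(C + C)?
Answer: sqrt(17065 + 6*I*sqrt(13)) ≈ 130.63 + 0.0828*I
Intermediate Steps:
a(C, J) = 3*sqrt(2)*sqrt(C) (a(C, J) = 3*sqrt(C + C) = 3*sqrt(2*C) = 3*(sqrt(2)*sqrt(C)) = 3*sqrt(2)*sqrt(C))
sqrt(a(-26, b(4)) + t) = sqrt(3*sqrt(2)*sqrt(-26) + 17065) = sqrt(3*sqrt(2)*(I*sqrt(26)) + 17065) = sqrt(6*I*sqrt(13) + 17065) = sqrt(17065 + 6*I*sqrt(13))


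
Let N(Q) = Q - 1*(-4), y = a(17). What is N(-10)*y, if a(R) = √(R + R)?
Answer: -6*√34 ≈ -34.986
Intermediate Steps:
a(R) = √2*√R (a(R) = √(2*R) = √2*√R)
y = √34 (y = √2*√17 = √34 ≈ 5.8309)
N(Q) = 4 + Q (N(Q) = Q + 4 = 4 + Q)
N(-10)*y = (4 - 10)*√34 = -6*√34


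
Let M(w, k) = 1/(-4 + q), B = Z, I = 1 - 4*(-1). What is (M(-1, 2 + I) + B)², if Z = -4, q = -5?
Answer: 1369/81 ≈ 16.901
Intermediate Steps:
I = 5 (I = 1 + 4 = 5)
B = -4
M(w, k) = -⅑ (M(w, k) = 1/(-4 - 5) = 1/(-9) = -⅑)
(M(-1, 2 + I) + B)² = (-⅑ - 4)² = (-37/9)² = 1369/81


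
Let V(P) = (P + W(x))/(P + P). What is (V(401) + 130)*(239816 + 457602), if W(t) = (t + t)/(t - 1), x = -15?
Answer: 291975091827/3208 ≈ 9.1015e+7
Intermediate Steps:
W(t) = 2*t/(-1 + t) (W(t) = (2*t)/(-1 + t) = 2*t/(-1 + t))
V(P) = (15/8 + P)/(2*P) (V(P) = (P + 2*(-15)/(-1 - 15))/(P + P) = (P + 2*(-15)/(-16))/((2*P)) = (P + 2*(-15)*(-1/16))*(1/(2*P)) = (P + 15/8)*(1/(2*P)) = (15/8 + P)*(1/(2*P)) = (15/8 + P)/(2*P))
(V(401) + 130)*(239816 + 457602) = ((1/16)*(15 + 8*401)/401 + 130)*(239816 + 457602) = ((1/16)*(1/401)*(15 + 3208) + 130)*697418 = ((1/16)*(1/401)*3223 + 130)*697418 = (3223/6416 + 130)*697418 = (837303/6416)*697418 = 291975091827/3208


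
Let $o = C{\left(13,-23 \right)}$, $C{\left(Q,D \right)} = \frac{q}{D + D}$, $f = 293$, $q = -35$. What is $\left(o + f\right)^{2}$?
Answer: $\frac{182601169}{2116} \approx 86296.0$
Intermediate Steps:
$C{\left(Q,D \right)} = - \frac{35}{2 D}$ ($C{\left(Q,D \right)} = - \frac{35}{D + D} = - \frac{35}{2 D}$)
$o = \frac{35}{46}$ ($o = - \frac{35}{2 \left(-23\right)} = \left(- \frac{35}{2}\right) \left(- \frac{1}{23}\right) = \frac{35}{46} \approx 0.76087$)
$\left(o + f\right)^{2} = \left(\frac{35}{46} + 293\right)^{2} = \left(\frac{13513}{46}\right)^{2} = \frac{182601169}{2116}$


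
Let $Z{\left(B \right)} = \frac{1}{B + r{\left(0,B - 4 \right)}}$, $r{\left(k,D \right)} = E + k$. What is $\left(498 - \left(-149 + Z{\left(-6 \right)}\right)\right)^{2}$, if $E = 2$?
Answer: $\frac{6702921}{16} \approx 4.1893 \cdot 10^{5}$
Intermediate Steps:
$r{\left(k,D \right)} = 2 + k$
$Z{\left(B \right)} = \frac{1}{2 + B}$ ($Z{\left(B \right)} = \frac{1}{B + \left(2 + 0\right)} = \frac{1}{B + 2} = \frac{1}{2 + B}$)
$\left(498 - \left(-149 + Z{\left(-6 \right)}\right)\right)^{2} = \left(498 + \left(149 - \frac{1}{2 - 6}\right)\right)^{2} = \left(498 + \left(149 - \frac{1}{-4}\right)\right)^{2} = \left(498 + \left(149 - - \frac{1}{4}\right)\right)^{2} = \left(498 + \left(149 + \frac{1}{4}\right)\right)^{2} = \left(498 + \frac{597}{4}\right)^{2} = \left(\frac{2589}{4}\right)^{2} = \frac{6702921}{16}$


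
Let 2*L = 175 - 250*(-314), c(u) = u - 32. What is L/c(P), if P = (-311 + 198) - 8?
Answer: -26225/102 ≈ -257.11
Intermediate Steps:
P = -121 (P = -113 - 8 = -121)
c(u) = -32 + u
L = 78675/2 (L = (175 - 250*(-314))/2 = (175 + 78500)/2 = (1/2)*78675 = 78675/2 ≈ 39338.)
L/c(P) = 78675/(2*(-32 - 121)) = (78675/2)/(-153) = (78675/2)*(-1/153) = -26225/102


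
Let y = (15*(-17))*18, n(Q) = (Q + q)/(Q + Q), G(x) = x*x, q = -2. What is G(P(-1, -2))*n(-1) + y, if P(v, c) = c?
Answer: -4584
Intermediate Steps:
G(x) = x**2
n(Q) = (-2 + Q)/(2*Q) (n(Q) = (Q - 2)/(Q + Q) = (-2 + Q)/((2*Q)) = (-2 + Q)*(1/(2*Q)) = (-2 + Q)/(2*Q))
y = -4590 (y = -255*18 = -4590)
G(P(-1, -2))*n(-1) + y = (-2)**2*((1/2)*(-2 - 1)/(-1)) - 4590 = 4*((1/2)*(-1)*(-3)) - 4590 = 4*(3/2) - 4590 = 6 - 4590 = -4584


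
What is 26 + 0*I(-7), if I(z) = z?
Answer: 26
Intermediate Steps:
26 + 0*I(-7) = 26 + 0*(-7) = 26 + 0 = 26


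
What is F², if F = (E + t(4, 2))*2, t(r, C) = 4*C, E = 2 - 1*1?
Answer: 324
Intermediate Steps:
E = 1 (E = 2 - 1 = 1)
F = 18 (F = (1 + 4*2)*2 = (1 + 8)*2 = 9*2 = 18)
F² = 18² = 324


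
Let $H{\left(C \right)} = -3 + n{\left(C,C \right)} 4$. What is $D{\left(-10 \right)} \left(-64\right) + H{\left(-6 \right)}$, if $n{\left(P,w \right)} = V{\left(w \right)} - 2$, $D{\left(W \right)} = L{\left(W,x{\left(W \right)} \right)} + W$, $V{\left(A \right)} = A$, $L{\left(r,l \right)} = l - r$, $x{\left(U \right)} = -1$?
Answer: $29$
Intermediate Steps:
$D{\left(W \right)} = -1$ ($D{\left(W \right)} = \left(-1 - W\right) + W = -1$)
$n{\left(P,w \right)} = -2 + w$ ($n{\left(P,w \right)} = w - 2 = -2 + w$)
$H{\left(C \right)} = -11 + 4 C$ ($H{\left(C \right)} = -3 + \left(-2 + C\right) 4 = -3 + \left(-8 + 4 C\right) = -11 + 4 C$)
$D{\left(-10 \right)} \left(-64\right) + H{\left(-6 \right)} = \left(-1\right) \left(-64\right) + \left(-11 + 4 \left(-6\right)\right) = 64 - 35 = 29$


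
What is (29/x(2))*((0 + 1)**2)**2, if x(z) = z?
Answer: 29/2 ≈ 14.500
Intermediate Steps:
(29/x(2))*((0 + 1)**2)**2 = (29/2)*((0 + 1)**2)**2 = ((1/2)*29)*(1**2)**2 = (29/2)*1**2 = (29/2)*1 = 29/2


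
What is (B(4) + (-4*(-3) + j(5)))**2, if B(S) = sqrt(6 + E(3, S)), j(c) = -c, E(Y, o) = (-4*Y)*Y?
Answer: (7 + I*sqrt(30))**2 ≈ 19.0 + 76.681*I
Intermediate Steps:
E(Y, o) = -4*Y**2
B(S) = I*sqrt(30) (B(S) = sqrt(6 - 4*3**2) = sqrt(6 - 4*9) = sqrt(6 - 36) = sqrt(-30) = I*sqrt(30))
(B(4) + (-4*(-3) + j(5)))**2 = (I*sqrt(30) + (-4*(-3) - 1*5))**2 = (I*sqrt(30) + (12 - 5))**2 = (I*sqrt(30) + 7)**2 = (7 + I*sqrt(30))**2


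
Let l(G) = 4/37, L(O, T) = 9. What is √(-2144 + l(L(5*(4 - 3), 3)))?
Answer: 2*I*√733747/37 ≈ 46.302*I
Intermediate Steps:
l(G) = 4/37 (l(G) = 4*(1/37) = 4/37)
√(-2144 + l(L(5*(4 - 3), 3))) = √(-2144 + 4/37) = √(-79324/37) = 2*I*√733747/37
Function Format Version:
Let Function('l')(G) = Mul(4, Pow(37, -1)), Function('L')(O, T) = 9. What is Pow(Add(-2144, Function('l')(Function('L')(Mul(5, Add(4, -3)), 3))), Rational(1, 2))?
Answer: Mul(Rational(2, 37), I, Pow(733747, Rational(1, 2))) ≈ Mul(46.302, I)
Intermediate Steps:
Function('l')(G) = Rational(4, 37) (Function('l')(G) = Mul(4, Rational(1, 37)) = Rational(4, 37))
Pow(Add(-2144, Function('l')(Function('L')(Mul(5, Add(4, -3)), 3))), Rational(1, 2)) = Pow(Add(-2144, Rational(4, 37)), Rational(1, 2)) = Pow(Rational(-79324, 37), Rational(1, 2)) = Mul(Rational(2, 37), I, Pow(733747, Rational(1, 2)))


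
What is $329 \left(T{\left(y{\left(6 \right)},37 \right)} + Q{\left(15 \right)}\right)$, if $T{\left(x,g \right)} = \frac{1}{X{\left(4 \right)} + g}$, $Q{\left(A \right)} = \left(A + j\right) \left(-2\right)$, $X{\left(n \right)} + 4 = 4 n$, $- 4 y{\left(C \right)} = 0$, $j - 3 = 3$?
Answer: $- \frac{96679}{7} \approx -13811.0$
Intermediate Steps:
$j = 6$ ($j = 3 + 3 = 6$)
$y{\left(C \right)} = 0$ ($y{\left(C \right)} = \left(- \frac{1}{4}\right) 0 = 0$)
$X{\left(n \right)} = -4 + 4 n$
$Q{\left(A \right)} = -12 - 2 A$ ($Q{\left(A \right)} = \left(A + 6\right) \left(-2\right) = \left(6 + A\right) \left(-2\right) = -12 - 2 A$)
$T{\left(x,g \right)} = \frac{1}{12 + g}$ ($T{\left(x,g \right)} = \frac{1}{\left(-4 + 4 \cdot 4\right) + g} = \frac{1}{\left(-4 + 16\right) + g} = \frac{1}{12 + g}$)
$329 \left(T{\left(y{\left(6 \right)},37 \right)} + Q{\left(15 \right)}\right) = 329 \left(\frac{1}{12 + 37} - 42\right) = 329 \left(\frac{1}{49} - 42\right) = 329 \left(- \frac{2057}{49}\right) = - \frac{96679}{7}$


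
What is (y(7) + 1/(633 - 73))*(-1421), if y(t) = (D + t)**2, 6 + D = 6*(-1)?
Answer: -2842203/80 ≈ -35528.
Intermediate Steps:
D = -12 (D = -6 + 6*(-1) = -6 - 6 = -12)
y(t) = (-12 + t)**2
(y(7) + 1/(633 - 73))*(-1421) = ((-12 + 7)**2 + 1/(633 - 73))*(-1421) = ((-5)**2 + 1/560)*(-1421) = (25 + 1/560)*(-1421) = (14001/560)*(-1421) = -2842203/80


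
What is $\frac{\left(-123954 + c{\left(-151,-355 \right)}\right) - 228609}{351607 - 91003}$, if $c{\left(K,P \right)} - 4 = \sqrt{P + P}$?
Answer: $- \frac{352559}{260604} + \frac{i \sqrt{710}}{260604} \approx -1.3529 + 0.00010225 i$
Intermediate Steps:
$c{\left(K,P \right)} = 4 + \sqrt{2} \sqrt{P}$ ($c{\left(K,P \right)} = 4 + \sqrt{P + P} = 4 + \sqrt{2 P} = 4 + \sqrt{2} \sqrt{P}$)
$\frac{\left(-123954 + c{\left(-151,-355 \right)}\right) - 228609}{351607 - 91003} = \frac{\left(-123954 + \left(4 + \sqrt{2} \sqrt{-355}\right)\right) - 228609}{351607 - 91003} = \frac{\left(-123954 + \left(4 + \sqrt{2} i \sqrt{355}\right)\right) - 228609}{260604} = \left(\left(-123954 + \left(4 + i \sqrt{710}\right)\right) - 228609\right) \frac{1}{260604} = \left(\left(-123950 + i \sqrt{710}\right) - 228609\right) \frac{1}{260604} = \left(-352559 + i \sqrt{710}\right) \frac{1}{260604} = - \frac{352559}{260604} + \frac{i \sqrt{710}}{260604}$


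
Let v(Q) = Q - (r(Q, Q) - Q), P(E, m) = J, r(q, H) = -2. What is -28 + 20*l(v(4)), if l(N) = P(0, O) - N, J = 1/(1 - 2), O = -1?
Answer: -248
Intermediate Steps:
J = -1 (J = 1/(-1) = -1)
P(E, m) = -1
v(Q) = 2 + 2*Q (v(Q) = Q - (-2 - Q) = Q + (2 + Q) = 2 + 2*Q)
l(N) = -1 - N
-28 + 20*l(v(4)) = -28 + 20*(-1 - (2 + 2*4)) = -28 + 20*(-1 - (2 + 8)) = -28 + 20*(-1 - 1*10) = -28 + 20*(-1 - 10) = -28 + 20*(-11) = -28 - 220 = -248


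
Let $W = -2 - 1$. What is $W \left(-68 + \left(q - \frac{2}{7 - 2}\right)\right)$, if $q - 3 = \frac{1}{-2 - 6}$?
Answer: $\frac{7863}{40} \approx 196.57$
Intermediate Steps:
$W = -3$
$q = \frac{23}{8}$ ($q = 3 + \frac{1}{-2 - 6} = 3 + \frac{1}{-8} = 3 - \frac{1}{8} = \frac{23}{8} \approx 2.875$)
$W \left(-68 + \left(q - \frac{2}{7 - 2}\right)\right) = - 3 \left(-68 + \left(\frac{23}{8} - \frac{2}{7 - 2}\right)\right) = - 3 \left(-68 + \left(\frac{23}{8} - \frac{2}{5}\right)\right) = - 3 \left(-68 + \frac{99}{40}\right) = \left(-3\right) \left(- \frac{2621}{40}\right) = \frac{7863}{40}$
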